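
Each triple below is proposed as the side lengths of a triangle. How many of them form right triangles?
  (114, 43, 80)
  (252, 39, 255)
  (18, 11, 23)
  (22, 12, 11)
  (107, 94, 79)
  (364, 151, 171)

1

(114,43,80): 43²+80² = 8249 < 12996 = 114² → obtuse
(252,39,255): 39²+252² = 65025 = 255² → right
(18,11,23): 11²+18² = 445 < 529 = 23² → obtuse
(22,12,11): 11²+12² = 265 < 484 = 22² → obtuse
(107,94,79): 79²+94² = 15077 > 11449 = 107² → acute
(364,151,171): 151+171 ≤ 364, not a triangle
1 of the 6 is right.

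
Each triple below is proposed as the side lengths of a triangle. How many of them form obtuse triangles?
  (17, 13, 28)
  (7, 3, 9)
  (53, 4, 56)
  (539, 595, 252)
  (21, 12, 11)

4

(17,13,28): 13²+17² = 458 < 784 = 28² → obtuse
(7,3,9): 3²+7² = 58 < 81 = 9² → obtuse
(53,4,56): 4²+53² = 2825 < 3136 = 56² → obtuse
(539,595,252): 252²+539² = 354025 = 595² → right
(21,12,11): 11²+12² = 265 < 441 = 21² → obtuse
4 of the 5 are obtuse.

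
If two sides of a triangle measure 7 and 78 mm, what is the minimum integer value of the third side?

The third side must be strictly greater than |7 − 78| = 71.
The smallest integer above 71 is 72.

72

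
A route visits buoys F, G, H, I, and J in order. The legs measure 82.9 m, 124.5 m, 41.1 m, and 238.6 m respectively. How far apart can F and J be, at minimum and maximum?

The maximum is all hops collinear in one direction: 82.9 + 124.5 + 41.1 + 238.6 = 487.1.
The longest hop is 238.6; the others sum to 248.5. Since 238.6 ≤ 248.5, the path can fold back on itself completely, so the minimum distance is 0.

0 ≤ FJ ≤ 487.1 m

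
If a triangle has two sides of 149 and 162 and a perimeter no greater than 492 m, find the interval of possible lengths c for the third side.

Triangle inequality alone gives 13 < c < 311.
The perimeter condition gives c ≤ 492 − 149 − 162 = 181.
Intersecting the two: 13 < c ≤ 181.

13 < c ≤ 181 m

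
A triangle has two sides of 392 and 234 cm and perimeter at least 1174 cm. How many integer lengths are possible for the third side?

Triangle inequality: 158 < x < 626. Perimeter ≥ 1174 gives x ≥ 1174 − 392 − 234 = 548.
So 548 ≤ x < 626; integers 548 through 625: 78 values.

78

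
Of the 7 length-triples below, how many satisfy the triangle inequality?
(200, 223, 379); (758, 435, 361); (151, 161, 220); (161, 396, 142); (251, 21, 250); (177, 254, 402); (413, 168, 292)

(200,223,379): 200+223 > 379 → valid
(361,435,758): 361+435 > 758 → valid
(151,161,220): 151+161 > 220 → valid
(142,161,396): 142+161 ≤ 396 → not valid
(21,250,251): 21+250 > 251 → valid
(177,254,402): 177+254 > 402 → valid
(168,292,413): 168+292 > 413 → valid
6 of the 7 triples form a triangle.

6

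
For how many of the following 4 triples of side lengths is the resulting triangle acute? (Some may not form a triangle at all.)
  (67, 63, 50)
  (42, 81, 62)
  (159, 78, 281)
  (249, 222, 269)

2

(67,63,50): 50²+63² = 6469 > 4489 = 67² → acute
(42,81,62): 42²+62² = 5608 < 6561 = 81² → obtuse
(159,78,281): 78+159 ≤ 281, not a triangle
(249,222,269): 222²+249² = 111285 > 72361 = 269² → acute
2 of the 4 are acute.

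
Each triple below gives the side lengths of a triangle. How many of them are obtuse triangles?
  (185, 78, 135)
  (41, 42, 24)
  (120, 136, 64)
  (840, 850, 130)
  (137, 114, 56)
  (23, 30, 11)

(185,78,135): 78²+135² = 24309 < 34225 = 185² → obtuse
(41,42,24): 24²+41² = 2257 > 1764 = 42² → acute
(120,136,64): 64²+120² = 18496 = 136² → right
(840,850,130): 130²+840² = 722500 = 850² → right
(137,114,56): 56²+114² = 16132 < 18769 = 137² → obtuse
(23,30,11): 11²+23² = 650 < 900 = 30² → obtuse
3 of the 6 are obtuse.

3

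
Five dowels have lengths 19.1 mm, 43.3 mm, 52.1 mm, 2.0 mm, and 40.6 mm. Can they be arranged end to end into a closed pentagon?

Yes

A pentagon exists iff every side is shorter than the sum of the others — equivalently, the longest side is less than the sum of the rest.
Longest side 52.1 < 105.0 (sum of the remaining 4), so yes.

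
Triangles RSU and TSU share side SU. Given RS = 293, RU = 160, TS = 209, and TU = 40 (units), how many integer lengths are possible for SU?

From triangle RSU: 133 < SU < 453.
From triangle TSU: 169 < SU < 249.
Intersection: 169 < SU < 249, so integers 170 through 248: 79 values.

79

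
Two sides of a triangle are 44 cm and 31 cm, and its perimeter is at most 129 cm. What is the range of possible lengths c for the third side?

Triangle inequality alone gives 13 < c < 75.
The perimeter condition gives c ≤ 129 − 44 − 31 = 54.
Intersecting the two: 13 < c ≤ 54.

13 < c ≤ 54 cm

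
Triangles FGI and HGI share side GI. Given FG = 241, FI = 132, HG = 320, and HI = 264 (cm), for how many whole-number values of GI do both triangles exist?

From triangle FGI: 109 < GI < 373.
From triangle HGI: 56 < GI < 584.
Intersection: 109 < GI < 373, so integers 110 through 372: 263 values.

263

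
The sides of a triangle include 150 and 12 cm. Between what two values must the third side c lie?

138 < c < 162 (cm)

By the triangle inequality, c must be less than 150 + 12 = 162 and greater than |150 − 12| = 138.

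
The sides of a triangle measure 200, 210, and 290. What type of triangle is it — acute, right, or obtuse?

right

Compare the square of the longest side to the sum of squares of the other two: 200² + 210² = 84100 = 290².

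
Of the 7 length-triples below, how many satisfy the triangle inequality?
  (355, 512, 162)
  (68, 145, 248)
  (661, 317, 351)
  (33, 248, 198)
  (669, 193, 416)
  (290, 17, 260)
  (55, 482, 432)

(162,355,512): 162+355 > 512 → valid
(68,145,248): 68+145 ≤ 248 → not valid
(317,351,661): 317+351 > 661 → valid
(33,198,248): 33+198 ≤ 248 → not valid
(193,416,669): 193+416 ≤ 669 → not valid
(17,260,290): 17+260 ≤ 290 → not valid
(55,432,482): 55+432 > 482 → valid
3 of the 7 triples form a triangle.

3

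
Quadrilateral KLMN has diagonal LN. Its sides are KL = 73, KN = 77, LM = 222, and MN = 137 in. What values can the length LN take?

85 < LN < 150

From triangle KLN: |73 − 77| < LN < 73 + 77, i.e. 4 < LN < 150.
From triangle MLN: 85 < LN < 359.
Both must hold, so LN lies in the intersection.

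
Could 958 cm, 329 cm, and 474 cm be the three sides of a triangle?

The longest side is 958, but the other two sum to only 803.
803 < 958, so the triangle inequality fails.

No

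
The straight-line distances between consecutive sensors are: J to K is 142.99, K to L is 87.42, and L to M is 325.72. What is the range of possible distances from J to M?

95.31 ≤ JM ≤ 556.13

The maximum is all hops collinear in one direction: 142.99 + 87.42 + 325.72 = 556.13.
The longest hop is 325.72; the others sum to 230.41. Folding the others back against it leaves at least 325.72 − 230.41 = 95.31.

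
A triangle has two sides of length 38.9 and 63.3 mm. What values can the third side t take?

24.4 < t < 102.2

By the triangle inequality, t must be less than 38.9 + 63.3 = 102.2 and greater than |38.9 − 63.3| = 24.4.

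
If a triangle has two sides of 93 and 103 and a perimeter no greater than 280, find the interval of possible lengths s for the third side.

Triangle inequality alone gives 10 < s < 196.
The perimeter condition gives s ≤ 280 − 93 − 103 = 84.
Intersecting the two: 10 < s ≤ 84.

10 < s ≤ 84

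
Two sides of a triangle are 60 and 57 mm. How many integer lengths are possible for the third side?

The third side lies in the open interval (3, 117).
Integers from 4 to 116 inclusive: 116 − 4 + 1 = 113.

113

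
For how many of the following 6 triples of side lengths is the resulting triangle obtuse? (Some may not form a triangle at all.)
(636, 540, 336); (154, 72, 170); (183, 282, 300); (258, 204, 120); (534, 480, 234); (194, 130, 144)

(636,540,336): 336²+540² = 404496 = 636² → right
(154,72,170): 72²+154² = 28900 = 170² → right
(183,282,300): 183²+282² = 113013 > 90000 = 300² → acute
(258,204,120): 120²+204² = 56016 < 66564 = 258² → obtuse
(534,480,234): 234²+480² = 285156 = 534² → right
(194,130,144): 130²+144² = 37636 = 194² → right
1 of the 6 is obtuse.

1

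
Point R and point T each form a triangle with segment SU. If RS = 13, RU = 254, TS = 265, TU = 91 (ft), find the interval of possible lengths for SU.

From triangle RSU: |13 − 254| < SU < 13 + 254, i.e. 241 < SU < 267.
From triangle TSU: 174 < SU < 356.
Both must hold, so SU lies in the intersection.

241 < SU < 267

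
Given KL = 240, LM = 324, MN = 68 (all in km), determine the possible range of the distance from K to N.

16 ≤ KN ≤ 632 km

The maximum is all hops collinear in one direction: 240 + 324 + 68 = 632.
The longest hop is 324; the others sum to 308. Folding the others back against it leaves at least 324 − 308 = 16.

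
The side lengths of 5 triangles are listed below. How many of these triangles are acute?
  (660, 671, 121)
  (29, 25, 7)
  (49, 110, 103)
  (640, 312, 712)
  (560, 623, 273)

1

(660,671,121): 121²+660² = 450241 = 671² → right
(29,25,7): 7²+25² = 674 < 841 = 29² → obtuse
(49,110,103): 49²+103² = 13010 > 12100 = 110² → acute
(640,312,712): 312²+640² = 506944 = 712² → right
(560,623,273): 273²+560² = 388129 = 623² → right
1 of the 5 is acute.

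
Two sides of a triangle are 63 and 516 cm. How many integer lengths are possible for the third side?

The third side lies in the open interval (453, 579).
Integers from 454 to 578 inclusive: 578 − 454 + 1 = 125.

125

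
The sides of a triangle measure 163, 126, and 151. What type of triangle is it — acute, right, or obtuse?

acute

Compare the square of the longest side to the sum of squares of the other two: 126² + 151² = 38677 > 26569 = 163².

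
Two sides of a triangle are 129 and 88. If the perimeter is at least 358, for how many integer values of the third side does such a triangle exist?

Triangle inequality: 41 < x < 217. Perimeter ≥ 358 gives x ≥ 358 − 129 − 88 = 141.
So 141 ≤ x < 217; integers 141 through 216: 76 values.

76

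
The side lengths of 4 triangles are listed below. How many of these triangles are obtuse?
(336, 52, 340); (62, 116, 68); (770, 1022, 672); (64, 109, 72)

2

(336,52,340): 52²+336² = 115600 = 340² → right
(62,116,68): 62²+68² = 8468 < 13456 = 116² → obtuse
(770,1022,672): 672²+770² = 1044484 = 1022² → right
(64,109,72): 64²+72² = 9280 < 11881 = 109² → obtuse
2 of the 4 are obtuse.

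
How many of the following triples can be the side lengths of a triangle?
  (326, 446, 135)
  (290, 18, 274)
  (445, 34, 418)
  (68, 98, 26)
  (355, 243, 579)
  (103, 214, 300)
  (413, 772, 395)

(135,326,446): 135+326 > 446 → valid
(18,274,290): 18+274 > 290 → valid
(34,418,445): 34+418 > 445 → valid
(26,68,98): 26+68 ≤ 98 → not valid
(243,355,579): 243+355 > 579 → valid
(103,214,300): 103+214 > 300 → valid
(395,413,772): 395+413 > 772 → valid
6 of the 7 triples form a triangle.

6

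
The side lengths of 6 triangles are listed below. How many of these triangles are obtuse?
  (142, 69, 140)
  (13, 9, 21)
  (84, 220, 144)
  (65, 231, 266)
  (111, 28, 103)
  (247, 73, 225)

(142,69,140): 69²+140² = 24361 > 20164 = 142² → acute
(13,9,21): 9²+13² = 250 < 441 = 21² → obtuse
(84,220,144): 84²+144² = 27792 < 48400 = 220² → obtuse
(65,231,266): 65²+231² = 57586 < 70756 = 266² → obtuse
(111,28,103): 28²+103² = 11393 < 12321 = 111² → obtuse
(247,73,225): 73²+225² = 55954 < 61009 = 247² → obtuse
5 of the 6 are obtuse.

5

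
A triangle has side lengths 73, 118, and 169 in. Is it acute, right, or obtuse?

Compare the square of the longest side to the sum of squares of the other two: 73² + 118² = 19253 < 28561 = 169².

obtuse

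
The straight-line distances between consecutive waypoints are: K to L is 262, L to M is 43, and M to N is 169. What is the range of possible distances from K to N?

50 ≤ KN ≤ 474

The maximum is all hops collinear in one direction: 262 + 43 + 169 = 474.
The longest hop is 262; the others sum to 212. Folding the others back against it leaves at least 262 − 212 = 50.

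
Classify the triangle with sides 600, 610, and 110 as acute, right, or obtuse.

right

Compare the square of the longest side to the sum of squares of the other two: 110² + 600² = 372100 = 610².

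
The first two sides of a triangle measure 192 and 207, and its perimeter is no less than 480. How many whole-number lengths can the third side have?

Triangle inequality: 15 < x < 399. Perimeter ≥ 480 gives x ≥ 480 − 192 − 207 = 81.
So 81 ≤ x < 399; integers 81 through 398: 318 values.

318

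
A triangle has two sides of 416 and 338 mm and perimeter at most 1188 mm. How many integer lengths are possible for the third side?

Triangle inequality: 78 < x < 754. Perimeter ≤ 1188 gives x ≤ 1188 − 416 − 338 = 434.
So 78 < x ≤ 434; integers 79 through 434: 356 values.

356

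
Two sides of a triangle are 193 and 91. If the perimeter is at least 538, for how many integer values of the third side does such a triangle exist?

30

Triangle inequality: 102 < x < 284. Perimeter ≥ 538 gives x ≥ 538 − 193 − 91 = 254.
So 254 ≤ x < 284; integers 254 through 283: 30 values.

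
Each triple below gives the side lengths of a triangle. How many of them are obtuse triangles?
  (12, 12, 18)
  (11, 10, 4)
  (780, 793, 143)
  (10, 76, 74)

3

(12,12,18): 12²+12² = 288 < 324 = 18² → obtuse
(11,10,4): 4²+10² = 116 < 121 = 11² → obtuse
(780,793,143): 143²+780² = 628849 = 793² → right
(10,76,74): 10²+74² = 5576 < 5776 = 76² → obtuse
3 of the 4 are obtuse.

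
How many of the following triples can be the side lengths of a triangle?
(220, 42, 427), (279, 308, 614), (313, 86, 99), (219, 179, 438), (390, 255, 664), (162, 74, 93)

(42,220,427): 42+220 ≤ 427 → not valid
(279,308,614): 279+308 ≤ 614 → not valid
(86,99,313): 86+99 ≤ 313 → not valid
(179,219,438): 179+219 ≤ 438 → not valid
(255,390,664): 255+390 ≤ 664 → not valid
(74,93,162): 74+93 > 162 → valid
1 of the 6 triples forms a triangle.

1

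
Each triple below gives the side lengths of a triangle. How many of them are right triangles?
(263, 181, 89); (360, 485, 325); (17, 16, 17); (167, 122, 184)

1

(263,181,89): 89²+181² = 40682 < 69169 = 263² → obtuse
(360,485,325): 325²+360² = 235225 = 485² → right
(17,16,17): 16²+17² = 545 > 289 = 17² → acute
(167,122,184): 122²+167² = 42773 > 33856 = 184² → acute
1 of the 4 is right.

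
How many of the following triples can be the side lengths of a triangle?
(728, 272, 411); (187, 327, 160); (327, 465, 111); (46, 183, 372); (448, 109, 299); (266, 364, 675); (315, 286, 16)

1

(272,411,728): 272+411 ≤ 728 → not valid
(160,187,327): 160+187 > 327 → valid
(111,327,465): 111+327 ≤ 465 → not valid
(46,183,372): 46+183 ≤ 372 → not valid
(109,299,448): 109+299 ≤ 448 → not valid
(266,364,675): 266+364 ≤ 675 → not valid
(16,286,315): 16+286 ≤ 315 → not valid
1 of the 7 triples forms a triangle.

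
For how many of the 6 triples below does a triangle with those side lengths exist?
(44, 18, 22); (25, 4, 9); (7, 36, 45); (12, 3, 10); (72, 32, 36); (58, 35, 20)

1

(18,22,44): 18+22 ≤ 44 → not valid
(4,9,25): 4+9 ≤ 25 → not valid
(7,36,45): 7+36 ≤ 45 → not valid
(3,10,12): 3+10 > 12 → valid
(32,36,72): 32+36 ≤ 72 → not valid
(20,35,58): 20+35 ≤ 58 → not valid
1 of the 6 triples forms a triangle.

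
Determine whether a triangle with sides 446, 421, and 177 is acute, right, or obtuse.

acute

Compare the square of the longest side to the sum of squares of the other two: 177² + 421² = 208570 > 198916 = 446².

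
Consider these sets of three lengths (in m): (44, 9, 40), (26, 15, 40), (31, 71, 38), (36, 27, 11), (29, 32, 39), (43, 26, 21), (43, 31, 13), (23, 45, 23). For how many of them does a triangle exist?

7

(9,40,44): 9+40 > 44 → valid
(15,26,40): 15+26 > 40 → valid
(31,38,71): 31+38 ≤ 71 → not valid
(11,27,36): 11+27 > 36 → valid
(29,32,39): 29+32 > 39 → valid
(21,26,43): 21+26 > 43 → valid
(13,31,43): 13+31 > 43 → valid
(23,23,45): 23+23 > 45 → valid
7 of the 8 triples form a triangle.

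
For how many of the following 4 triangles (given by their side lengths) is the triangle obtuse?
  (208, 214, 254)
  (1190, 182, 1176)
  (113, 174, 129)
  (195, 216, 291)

1

(208,214,254): 208²+214² = 89060 > 64516 = 254² → acute
(1190,182,1176): 182²+1176² = 1416100 = 1190² → right
(113,174,129): 113²+129² = 29410 < 30276 = 174² → obtuse
(195,216,291): 195²+216² = 84681 = 291² → right
1 of the 4 is obtuse.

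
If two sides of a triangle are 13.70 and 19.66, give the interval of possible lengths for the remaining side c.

By the triangle inequality, c must be less than 13.70 + 19.66 = 33.36 and greater than |13.70 − 19.66| = 5.96.

5.96 < c < 33.36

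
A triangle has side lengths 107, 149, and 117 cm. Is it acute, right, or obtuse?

Compare the square of the longest side to the sum of squares of the other two: 107² + 117² = 25138 > 22201 = 149².

acute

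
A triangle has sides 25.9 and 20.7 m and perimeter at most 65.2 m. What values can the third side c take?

5.2 < c ≤ 18.6 m

Triangle inequality alone gives 5.2 < c < 46.6.
The perimeter condition gives c ≤ 65.2 − 25.9 − 20.7 = 18.6.
Intersecting the two: 5.2 < c ≤ 18.6.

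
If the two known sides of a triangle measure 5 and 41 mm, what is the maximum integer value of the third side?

45

The third side must be strictly less than 5 + 41 = 46.
The largest integer below 46 is 45.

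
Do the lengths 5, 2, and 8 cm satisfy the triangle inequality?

No

The longest side is 8, but the other two sum to only 7.
7 < 8, so the triangle inequality fails.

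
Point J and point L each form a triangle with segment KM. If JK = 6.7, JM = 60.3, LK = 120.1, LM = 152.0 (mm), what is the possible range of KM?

From triangle JKM: |6.7 − 60.3| < KM < 6.7 + 60.3, i.e. 53.6 < KM < 67.0.
From triangle LKM: 31.9 < KM < 272.1.
Both must hold, so KM lies in the intersection.

53.6 < KM < 67.0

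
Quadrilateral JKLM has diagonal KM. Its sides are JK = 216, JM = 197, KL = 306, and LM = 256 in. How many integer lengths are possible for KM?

From triangle JKM: 19 < KM < 413.
From triangle LKM: 50 < KM < 562.
Intersection: 50 < KM < 413, so integers 51 through 412: 362 values.

362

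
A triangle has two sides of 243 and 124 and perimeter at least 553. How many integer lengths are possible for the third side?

Triangle inequality: 119 < x < 367. Perimeter ≥ 553 gives x ≥ 553 − 243 − 124 = 186.
So 186 ≤ x < 367; integers 186 through 366: 181 values.

181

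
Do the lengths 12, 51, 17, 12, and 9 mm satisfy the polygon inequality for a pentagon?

For a pentagon, each side must be shorter than the sum of the others.
Here the longest side is 51, but the remaining 4 sides sum to only 50.

No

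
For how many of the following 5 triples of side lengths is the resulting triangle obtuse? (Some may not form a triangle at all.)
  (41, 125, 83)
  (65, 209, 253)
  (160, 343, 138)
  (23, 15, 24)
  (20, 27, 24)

(41,125,83): 41+83 ≤ 125, not a triangle
(65,209,253): 65²+209² = 47906 < 64009 = 253² → obtuse
(160,343,138): 138+160 ≤ 343, not a triangle
(23,15,24): 15²+23² = 754 > 576 = 24² → acute
(20,27,24): 20²+24² = 976 > 729 = 27² → acute
1 of the 5 is obtuse.

1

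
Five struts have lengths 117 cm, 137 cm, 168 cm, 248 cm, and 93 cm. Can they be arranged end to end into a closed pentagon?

A pentagon exists iff every side is shorter than the sum of the others — equivalently, the longest side is less than the sum of the rest.
Longest side 248 < 515 (sum of the remaining 4), so yes.

Yes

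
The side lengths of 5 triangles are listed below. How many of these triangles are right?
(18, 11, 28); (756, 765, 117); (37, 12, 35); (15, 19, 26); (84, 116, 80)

3

(18,11,28): 11²+18² = 445 < 784 = 28² → obtuse
(756,765,117): 117²+756² = 585225 = 765² → right
(37,12,35): 12²+35² = 1369 = 37² → right
(15,19,26): 15²+19² = 586 < 676 = 26² → obtuse
(84,116,80): 80²+84² = 13456 = 116² → right
3 of the 5 are right.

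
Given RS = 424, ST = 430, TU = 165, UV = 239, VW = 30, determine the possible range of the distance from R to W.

0 ≤ RW ≤ 1288

The maximum is all hops collinear in one direction: 424 + 430 + 165 + 239 + 30 = 1288.
The longest hop is 430; the others sum to 858. Since 430 ≤ 858, the path can fold back on itself completely, so the minimum distance is 0.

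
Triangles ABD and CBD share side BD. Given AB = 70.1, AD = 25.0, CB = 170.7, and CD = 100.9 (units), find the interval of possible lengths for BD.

From triangle ABD: |70.1 − 25.0| < BD < 70.1 + 25.0, i.e. 45.1 < BD < 95.1.
From triangle CBD: 69.8 < BD < 271.6.
Both must hold, so BD lies in the intersection.

69.8 < BD < 95.1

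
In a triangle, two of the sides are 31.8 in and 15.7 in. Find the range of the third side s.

16.1 < s < 47.5 (in)

By the triangle inequality, s must be less than 31.8 + 15.7 = 47.5 and greater than |31.8 − 15.7| = 16.1.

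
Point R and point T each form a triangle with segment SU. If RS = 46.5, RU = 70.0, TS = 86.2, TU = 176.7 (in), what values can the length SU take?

From triangle RSU: |46.5 − 70.0| < SU < 46.5 + 70.0, i.e. 23.5 < SU < 116.5.
From triangle TSU: 90.5 < SU < 262.9.
Both must hold, so SU lies in the intersection.

90.5 < SU < 116.5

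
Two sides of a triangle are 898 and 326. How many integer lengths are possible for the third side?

651

The third side lies in the open interval (572, 1224).
Integers from 573 to 1223 inclusive: 1223 − 573 + 1 = 651.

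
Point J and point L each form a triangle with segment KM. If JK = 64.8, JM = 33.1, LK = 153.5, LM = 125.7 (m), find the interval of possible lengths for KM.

From triangle JKM: |64.8 − 33.1| < KM < 64.8 + 33.1, i.e. 31.7 < KM < 97.9.
From triangle LKM: 27.8 < KM < 279.2.
Both must hold, so KM lies in the intersection.

31.7 < KM < 97.9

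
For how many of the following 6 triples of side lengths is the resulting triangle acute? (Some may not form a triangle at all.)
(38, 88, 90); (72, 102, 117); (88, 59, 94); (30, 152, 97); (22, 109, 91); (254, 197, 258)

4

(38,88,90): 38²+88² = 9188 > 8100 = 90² → acute
(72,102,117): 72²+102² = 15588 > 13689 = 117² → acute
(88,59,94): 59²+88² = 11225 > 8836 = 94² → acute
(30,152,97): 30+97 ≤ 152, not a triangle
(22,109,91): 22²+91² = 8765 < 11881 = 109² → obtuse
(254,197,258): 197²+254² = 103325 > 66564 = 258² → acute
4 of the 6 are acute.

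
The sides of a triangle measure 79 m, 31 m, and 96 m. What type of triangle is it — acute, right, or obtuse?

Compare the square of the longest side to the sum of squares of the other two: 31² + 79² = 7202 < 9216 = 96².

obtuse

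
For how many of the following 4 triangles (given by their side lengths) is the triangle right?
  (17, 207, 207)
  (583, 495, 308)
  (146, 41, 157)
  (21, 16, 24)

(17,207,207): 17²+207² = 43138 > 42849 = 207² → acute
(583,495,308): 308²+495² = 339889 = 583² → right
(146,41,157): 41²+146² = 22997 < 24649 = 157² → obtuse
(21,16,24): 16²+21² = 697 > 576 = 24² → acute
1 of the 4 is right.

1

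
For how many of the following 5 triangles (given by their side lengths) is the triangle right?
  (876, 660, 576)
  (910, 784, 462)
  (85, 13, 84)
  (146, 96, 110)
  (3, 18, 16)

(876,660,576): 576²+660² = 767376 = 876² → right
(910,784,462): 462²+784² = 828100 = 910² → right
(85,13,84): 13²+84² = 7225 = 85² → right
(146,96,110): 96²+110² = 21316 = 146² → right
(3,18,16): 3²+16² = 265 < 324 = 18² → obtuse
4 of the 5 are right.

4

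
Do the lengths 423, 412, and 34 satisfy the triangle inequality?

The longest side is 423, and the other two sum to 446.
Since 446 > 423, the triangle inequality holds.

Yes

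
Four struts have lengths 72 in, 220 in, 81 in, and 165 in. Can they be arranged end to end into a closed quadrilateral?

A quadrilateral exists iff every side is shorter than the sum of the others — equivalently, the longest side is less than the sum of the rest.
Longest side 220 < 318 (sum of the remaining 3), so yes.

Yes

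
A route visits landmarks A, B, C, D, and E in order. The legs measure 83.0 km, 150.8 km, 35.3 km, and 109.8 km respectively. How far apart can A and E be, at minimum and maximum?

The maximum is all hops collinear in one direction: 83.0 + 150.8 + 35.3 + 109.8 = 378.9.
The longest hop is 150.8; the others sum to 228.1. Since 150.8 ≤ 228.1, the path can fold back on itself completely, so the minimum distance is 0.

0 ≤ AE ≤ 378.9 km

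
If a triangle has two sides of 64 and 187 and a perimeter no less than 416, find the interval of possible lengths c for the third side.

165 ≤ c < 251

Triangle inequality alone gives 123 < c < 251.
The perimeter condition gives c ≥ 416 − 64 − 187 = 165.
Intersecting the two: 165 ≤ c < 251.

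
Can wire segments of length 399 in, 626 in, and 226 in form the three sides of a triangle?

The longest side is 626, but the other two sum to only 625.
625 < 626, so the triangle inequality fails.

No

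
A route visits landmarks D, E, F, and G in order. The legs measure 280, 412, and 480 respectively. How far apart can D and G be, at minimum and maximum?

0 ≤ DG ≤ 1172

The maximum is all hops collinear in one direction: 280 + 412 + 480 = 1172.
The longest hop is 480; the others sum to 692. Since 480 ≤ 692, the path can fold back on itself completely, so the minimum distance is 0.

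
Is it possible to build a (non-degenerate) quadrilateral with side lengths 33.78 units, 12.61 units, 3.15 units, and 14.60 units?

No

For a quadrilateral, each side must be shorter than the sum of the others.
Here the longest side is 33.78, but the remaining 3 sides sum to only 30.36.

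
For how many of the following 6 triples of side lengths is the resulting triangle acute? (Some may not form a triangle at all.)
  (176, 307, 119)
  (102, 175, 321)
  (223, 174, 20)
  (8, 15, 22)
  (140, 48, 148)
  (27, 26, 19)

(176,307,119): 119+176 ≤ 307, not a triangle
(102,175,321): 102+175 ≤ 321, not a triangle
(223,174,20): 20+174 ≤ 223, not a triangle
(8,15,22): 8²+15² = 289 < 484 = 22² → obtuse
(140,48,148): 48²+140² = 21904 = 148² → right
(27,26,19): 19²+26² = 1037 > 729 = 27² → acute
1 of the 6 is acute.

1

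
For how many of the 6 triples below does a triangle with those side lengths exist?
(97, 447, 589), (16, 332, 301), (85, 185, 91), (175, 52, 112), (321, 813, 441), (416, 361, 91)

1

(97,447,589): 97+447 ≤ 589 → not valid
(16,301,332): 16+301 ≤ 332 → not valid
(85,91,185): 85+91 ≤ 185 → not valid
(52,112,175): 52+112 ≤ 175 → not valid
(321,441,813): 321+441 ≤ 813 → not valid
(91,361,416): 91+361 > 416 → valid
1 of the 6 triples forms a triangle.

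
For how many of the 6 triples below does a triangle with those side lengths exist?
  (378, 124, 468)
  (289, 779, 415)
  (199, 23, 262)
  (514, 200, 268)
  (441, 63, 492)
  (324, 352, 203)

(124,378,468): 124+378 > 468 → valid
(289,415,779): 289+415 ≤ 779 → not valid
(23,199,262): 23+199 ≤ 262 → not valid
(200,268,514): 200+268 ≤ 514 → not valid
(63,441,492): 63+441 > 492 → valid
(203,324,352): 203+324 > 352 → valid
3 of the 6 triples form a triangle.

3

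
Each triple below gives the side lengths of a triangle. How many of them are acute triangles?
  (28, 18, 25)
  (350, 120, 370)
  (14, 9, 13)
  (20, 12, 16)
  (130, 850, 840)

(28,18,25): 18²+25² = 949 > 784 = 28² → acute
(350,120,370): 120²+350² = 136900 = 370² → right
(14,9,13): 9²+13² = 250 > 196 = 14² → acute
(20,12,16): 12²+16² = 400 = 20² → right
(130,850,840): 130²+840² = 722500 = 850² → right
2 of the 5 are acute.

2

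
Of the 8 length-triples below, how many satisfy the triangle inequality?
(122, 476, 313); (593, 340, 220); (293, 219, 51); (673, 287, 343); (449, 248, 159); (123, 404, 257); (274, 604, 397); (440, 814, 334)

1

(122,313,476): 122+313 ≤ 476 → not valid
(220,340,593): 220+340 ≤ 593 → not valid
(51,219,293): 51+219 ≤ 293 → not valid
(287,343,673): 287+343 ≤ 673 → not valid
(159,248,449): 159+248 ≤ 449 → not valid
(123,257,404): 123+257 ≤ 404 → not valid
(274,397,604): 274+397 > 604 → valid
(334,440,814): 334+440 ≤ 814 → not valid
1 of the 8 triples forms a triangle.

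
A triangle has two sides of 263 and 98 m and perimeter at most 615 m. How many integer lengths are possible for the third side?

Triangle inequality: 165 < x < 361. Perimeter ≤ 615 gives x ≤ 615 − 263 − 98 = 254.
So 165 < x ≤ 254; integers 166 through 254: 89 values.

89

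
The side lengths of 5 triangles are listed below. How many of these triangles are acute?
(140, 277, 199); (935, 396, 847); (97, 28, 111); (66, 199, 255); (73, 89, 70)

(140,277,199): 140²+199² = 59201 < 76729 = 277² → obtuse
(935,396,847): 396²+847² = 874225 = 935² → right
(97,28,111): 28²+97² = 10193 < 12321 = 111² → obtuse
(66,199,255): 66²+199² = 43957 < 65025 = 255² → obtuse
(73,89,70): 70²+73² = 10229 > 7921 = 89² → acute
1 of the 5 is acute.

1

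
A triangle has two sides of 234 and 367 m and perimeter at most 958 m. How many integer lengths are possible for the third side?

Triangle inequality: 133 < x < 601. Perimeter ≤ 958 gives x ≤ 958 − 234 − 367 = 357.
So 133 < x ≤ 357; integers 134 through 357: 224 values.

224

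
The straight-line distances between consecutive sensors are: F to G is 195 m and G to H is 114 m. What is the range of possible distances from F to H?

By the triangle inequality, |195 − 114| ≤ FH ≤ 195 + 114.

81 ≤ FH ≤ 309 m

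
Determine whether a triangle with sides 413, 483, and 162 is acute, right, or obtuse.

obtuse

Compare the square of the longest side to the sum of squares of the other two: 162² + 413² = 196813 < 233289 = 483².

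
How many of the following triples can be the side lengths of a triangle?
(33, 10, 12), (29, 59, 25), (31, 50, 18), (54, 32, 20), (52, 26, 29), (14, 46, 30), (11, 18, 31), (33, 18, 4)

1

(10,12,33): 10+12 ≤ 33 → not valid
(25,29,59): 25+29 ≤ 59 → not valid
(18,31,50): 18+31 ≤ 50 → not valid
(20,32,54): 20+32 ≤ 54 → not valid
(26,29,52): 26+29 > 52 → valid
(14,30,46): 14+30 ≤ 46 → not valid
(11,18,31): 11+18 ≤ 31 → not valid
(4,18,33): 4+18 ≤ 33 → not valid
1 of the 8 triples forms a triangle.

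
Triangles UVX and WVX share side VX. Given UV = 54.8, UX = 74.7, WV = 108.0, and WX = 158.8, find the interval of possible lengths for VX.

From triangle UVX: |54.8 − 74.7| < VX < 54.8 + 74.7, i.e. 19.9 < VX < 129.5.
From triangle WVX: 50.8 < VX < 266.8.
Both must hold, so VX lies in the intersection.

50.8 < VX < 129.5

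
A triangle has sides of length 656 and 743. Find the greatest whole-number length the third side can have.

1398

The third side must be strictly less than 656 + 743 = 1399.
The largest integer below 1399 is 1398.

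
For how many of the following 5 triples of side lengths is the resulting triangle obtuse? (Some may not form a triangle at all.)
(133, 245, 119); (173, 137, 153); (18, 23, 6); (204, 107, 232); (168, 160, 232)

(133,245,119): 119²+133² = 31850 < 60025 = 245² → obtuse
(173,137,153): 137²+153² = 42178 > 29929 = 173² → acute
(18,23,6): 6²+18² = 360 < 529 = 23² → obtuse
(204,107,232): 107²+204² = 53065 < 53824 = 232² → obtuse
(168,160,232): 160²+168² = 53824 = 232² → right
3 of the 5 are obtuse.

3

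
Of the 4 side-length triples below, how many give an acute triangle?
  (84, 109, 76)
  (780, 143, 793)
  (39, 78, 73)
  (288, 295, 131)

(84,109,76): 76²+84² = 12832 > 11881 = 109² → acute
(780,143,793): 143²+780² = 628849 = 793² → right
(39,78,73): 39²+73² = 6850 > 6084 = 78² → acute
(288,295,131): 131²+288² = 100105 > 87025 = 295² → acute
3 of the 4 are acute.

3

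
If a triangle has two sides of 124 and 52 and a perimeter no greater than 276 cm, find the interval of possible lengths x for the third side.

72 < x ≤ 100

Triangle inequality alone gives 72 < x < 176.
The perimeter condition gives x ≤ 276 − 124 − 52 = 100.
Intersecting the two: 72 < x ≤ 100.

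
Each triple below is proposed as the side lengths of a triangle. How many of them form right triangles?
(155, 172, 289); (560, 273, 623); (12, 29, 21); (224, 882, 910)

(155,172,289): 155²+172² = 53609 < 83521 = 289² → obtuse
(560,273,623): 273²+560² = 388129 = 623² → right
(12,29,21): 12²+21² = 585 < 841 = 29² → obtuse
(224,882,910): 224²+882² = 828100 = 910² → right
2 of the 4 are right.

2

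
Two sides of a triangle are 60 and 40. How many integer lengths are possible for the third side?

79

The third side lies in the open interval (20, 100).
Integers from 21 to 99 inclusive: 99 − 21 + 1 = 79.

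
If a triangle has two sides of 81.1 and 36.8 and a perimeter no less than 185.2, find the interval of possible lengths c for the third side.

67.3 ≤ c < 117.9

Triangle inequality alone gives 44.3 < c < 117.9.
The perimeter condition gives c ≥ 185.2 − 81.1 − 36.8 = 67.3.
Intersecting the two: 67.3 ≤ c < 117.9.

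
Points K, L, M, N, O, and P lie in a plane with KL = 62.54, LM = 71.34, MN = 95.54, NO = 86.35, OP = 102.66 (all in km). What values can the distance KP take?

0 ≤ KP ≤ 418.43 km

The maximum is all hops collinear in one direction: 62.54 + 71.34 + 95.54 + 86.35 + 102.66 = 418.43.
The longest hop is 102.66; the others sum to 315.77. Since 102.66 ≤ 315.77, the path can fold back on itself completely, so the minimum distance is 0.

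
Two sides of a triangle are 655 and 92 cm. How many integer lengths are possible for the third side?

The third side lies in the open interval (563, 747).
Integers from 564 to 746 inclusive: 746 − 564 + 1 = 183.

183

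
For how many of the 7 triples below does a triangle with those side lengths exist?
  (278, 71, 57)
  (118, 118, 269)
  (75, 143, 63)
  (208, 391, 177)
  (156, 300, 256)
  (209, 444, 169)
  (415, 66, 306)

1

(57,71,278): 57+71 ≤ 278 → not valid
(118,118,269): 118+118 ≤ 269 → not valid
(63,75,143): 63+75 ≤ 143 → not valid
(177,208,391): 177+208 ≤ 391 → not valid
(156,256,300): 156+256 > 300 → valid
(169,209,444): 169+209 ≤ 444 → not valid
(66,306,415): 66+306 ≤ 415 → not valid
1 of the 7 triples forms a triangle.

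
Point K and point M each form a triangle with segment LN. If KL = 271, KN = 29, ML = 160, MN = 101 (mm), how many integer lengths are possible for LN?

18

From triangle KLN: 242 < LN < 300.
From triangle MLN: 59 < LN < 261.
Intersection: 242 < LN < 261, so integers 243 through 260: 18 values.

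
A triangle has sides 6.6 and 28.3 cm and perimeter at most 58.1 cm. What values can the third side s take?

21.7 < s ≤ 23.2

Triangle inequality alone gives 21.7 < s < 34.9.
The perimeter condition gives s ≤ 58.1 − 6.6 − 28.3 = 23.2.
Intersecting the two: 21.7 < s ≤ 23.2.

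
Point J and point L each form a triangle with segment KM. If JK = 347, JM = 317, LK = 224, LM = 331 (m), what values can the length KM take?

107 < KM < 555

From triangle JKM: |347 − 317| < KM < 347 + 317, i.e. 30 < KM < 664.
From triangle LKM: 107 < KM < 555.
Both must hold, so KM lies in the intersection.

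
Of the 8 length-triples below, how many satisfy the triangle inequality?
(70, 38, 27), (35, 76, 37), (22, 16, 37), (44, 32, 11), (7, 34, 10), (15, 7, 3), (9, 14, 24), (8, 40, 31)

(27,38,70): 27+38 ≤ 70 → not valid
(35,37,76): 35+37 ≤ 76 → not valid
(16,22,37): 16+22 > 37 → valid
(11,32,44): 11+32 ≤ 44 → not valid
(7,10,34): 7+10 ≤ 34 → not valid
(3,7,15): 3+7 ≤ 15 → not valid
(9,14,24): 9+14 ≤ 24 → not valid
(8,31,40): 8+31 ≤ 40 → not valid
1 of the 8 triples forms a triangle.

1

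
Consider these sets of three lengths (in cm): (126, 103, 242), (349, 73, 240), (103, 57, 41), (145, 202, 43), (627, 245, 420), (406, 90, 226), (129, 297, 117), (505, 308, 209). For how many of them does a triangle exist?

(103,126,242): 103+126 ≤ 242 → not valid
(73,240,349): 73+240 ≤ 349 → not valid
(41,57,103): 41+57 ≤ 103 → not valid
(43,145,202): 43+145 ≤ 202 → not valid
(245,420,627): 245+420 > 627 → valid
(90,226,406): 90+226 ≤ 406 → not valid
(117,129,297): 117+129 ≤ 297 → not valid
(209,308,505): 209+308 > 505 → valid
2 of the 8 triples form a triangle.

2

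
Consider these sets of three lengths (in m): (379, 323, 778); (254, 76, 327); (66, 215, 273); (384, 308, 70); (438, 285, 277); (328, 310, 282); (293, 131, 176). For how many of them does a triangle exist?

(323,379,778): 323+379 ≤ 778 → not valid
(76,254,327): 76+254 > 327 → valid
(66,215,273): 66+215 > 273 → valid
(70,308,384): 70+308 ≤ 384 → not valid
(277,285,438): 277+285 > 438 → valid
(282,310,328): 282+310 > 328 → valid
(131,176,293): 131+176 > 293 → valid
5 of the 7 triples form a triangle.

5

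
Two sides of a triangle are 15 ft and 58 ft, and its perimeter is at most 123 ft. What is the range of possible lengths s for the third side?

43 < s ≤ 50

Triangle inequality alone gives 43 < s < 73.
The perimeter condition gives s ≤ 123 − 15 − 58 = 50.
Intersecting the two: 43 < s ≤ 50.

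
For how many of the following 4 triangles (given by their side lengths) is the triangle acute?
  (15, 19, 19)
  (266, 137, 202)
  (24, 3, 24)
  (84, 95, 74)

(15,19,19): 15²+19² = 586 > 361 = 19² → acute
(266,137,202): 137²+202² = 59573 < 70756 = 266² → obtuse
(24,3,24): 3²+24² = 585 > 576 = 24² → acute
(84,95,74): 74²+84² = 12532 > 9025 = 95² → acute
3 of the 4 are acute.

3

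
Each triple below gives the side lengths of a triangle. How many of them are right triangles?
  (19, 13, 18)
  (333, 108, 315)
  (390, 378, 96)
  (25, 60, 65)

3

(19,13,18): 13²+18² = 493 > 361 = 19² → acute
(333,108,315): 108²+315² = 110889 = 333² → right
(390,378,96): 96²+378² = 152100 = 390² → right
(25,60,65): 25²+60² = 4225 = 65² → right
3 of the 4 are right.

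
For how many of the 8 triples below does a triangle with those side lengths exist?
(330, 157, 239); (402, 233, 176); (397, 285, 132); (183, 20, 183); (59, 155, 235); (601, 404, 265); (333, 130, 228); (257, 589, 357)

(157,239,330): 157+239 > 330 → valid
(176,233,402): 176+233 > 402 → valid
(132,285,397): 132+285 > 397 → valid
(20,183,183): 20+183 > 183 → valid
(59,155,235): 59+155 ≤ 235 → not valid
(265,404,601): 265+404 > 601 → valid
(130,228,333): 130+228 > 333 → valid
(257,357,589): 257+357 > 589 → valid
7 of the 8 triples form a triangle.

7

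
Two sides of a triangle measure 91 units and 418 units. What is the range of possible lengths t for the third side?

By the triangle inequality, t must be less than 91 + 418 = 509 and greater than |91 − 418| = 327.

327 < t < 509 (units)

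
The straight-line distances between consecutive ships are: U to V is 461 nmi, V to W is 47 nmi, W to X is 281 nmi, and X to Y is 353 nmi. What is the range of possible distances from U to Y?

The maximum is all hops collinear in one direction: 461 + 47 + 281 + 353 = 1142.
The longest hop is 461; the others sum to 681. Since 461 ≤ 681, the path can fold back on itself completely, so the minimum distance is 0.

0 ≤ UY ≤ 1142 nmi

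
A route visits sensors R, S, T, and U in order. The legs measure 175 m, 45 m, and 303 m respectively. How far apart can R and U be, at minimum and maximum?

The maximum is all hops collinear in one direction: 175 + 45 + 303 = 523.
The longest hop is 303; the others sum to 220. Folding the others back against it leaves at least 303 − 220 = 83.

83 ≤ RU ≤ 523 m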